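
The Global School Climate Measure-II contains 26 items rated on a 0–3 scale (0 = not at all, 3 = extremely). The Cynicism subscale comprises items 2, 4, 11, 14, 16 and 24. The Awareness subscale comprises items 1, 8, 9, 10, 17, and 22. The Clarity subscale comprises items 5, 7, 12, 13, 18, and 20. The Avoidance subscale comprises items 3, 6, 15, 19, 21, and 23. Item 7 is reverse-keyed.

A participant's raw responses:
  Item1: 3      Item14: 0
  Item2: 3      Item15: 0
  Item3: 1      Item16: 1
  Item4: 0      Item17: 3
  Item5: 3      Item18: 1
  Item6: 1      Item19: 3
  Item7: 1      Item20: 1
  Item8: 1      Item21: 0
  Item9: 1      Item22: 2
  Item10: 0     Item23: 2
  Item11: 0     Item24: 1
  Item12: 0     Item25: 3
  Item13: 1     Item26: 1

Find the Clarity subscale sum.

Clarity items: 5, 7, 12, 13, 18, 20.
Of these, item 7 is reverse-keyed; reverse-coded value = 3 − response.
  item 5: 3
  item 7: 3 − 1 = 2
  item 12: 0
  item 13: 1
  item 18: 1
  item 20: 1
Sum = 3 + 2 + 0 + 1 + 1 + 1 = 8

8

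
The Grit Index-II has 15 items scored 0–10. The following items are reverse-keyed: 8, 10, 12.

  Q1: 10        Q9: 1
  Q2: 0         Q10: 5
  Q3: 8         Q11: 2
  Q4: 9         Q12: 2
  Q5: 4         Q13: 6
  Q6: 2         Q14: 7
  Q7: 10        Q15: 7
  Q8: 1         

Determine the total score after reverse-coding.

88

Apply reverse scoring (on a 0–10 scale, reversed = 10 − raw):
  item 8: 10 − 1 = 9
  item 10: 10 − 5 = 5
  item 12: 10 − 2 = 8
Scored items: 10, 0, 8, 9, 4, 2, 10, 9, 1, 5, 2, 8, 6, 7, 7
Total = 10 + 0 + 8 + 9 + 4 + 2 + 10 + 9 + 1 + 5 + 2 + 8 + 6 + 7 + 7 = 88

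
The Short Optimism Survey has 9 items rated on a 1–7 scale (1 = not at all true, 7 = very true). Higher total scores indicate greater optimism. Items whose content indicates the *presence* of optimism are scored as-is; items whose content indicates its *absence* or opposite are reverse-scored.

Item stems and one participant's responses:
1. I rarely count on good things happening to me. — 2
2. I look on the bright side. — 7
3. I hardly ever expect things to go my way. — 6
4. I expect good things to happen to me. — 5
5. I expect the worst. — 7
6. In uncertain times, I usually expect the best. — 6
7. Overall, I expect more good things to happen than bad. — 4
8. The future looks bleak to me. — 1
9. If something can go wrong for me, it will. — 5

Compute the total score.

Items 1, 3, 5, 8, 9 describe the absence/opposite of optimism → reverse-score.
reverse-coded value = 8 − response.
  item 1: 8 − 2 = 6
  item 2: 7
  item 3: 8 − 6 = 2
  item 4: 5
  item 5: 8 − 7 = 1
  item 6: 6
  item 7: 4
  item 8: 8 − 1 = 7
  item 9: 8 − 5 = 3
Total = 6 + 7 + 2 + 5 + 1 + 6 + 4 + 7 + 3 = 41

41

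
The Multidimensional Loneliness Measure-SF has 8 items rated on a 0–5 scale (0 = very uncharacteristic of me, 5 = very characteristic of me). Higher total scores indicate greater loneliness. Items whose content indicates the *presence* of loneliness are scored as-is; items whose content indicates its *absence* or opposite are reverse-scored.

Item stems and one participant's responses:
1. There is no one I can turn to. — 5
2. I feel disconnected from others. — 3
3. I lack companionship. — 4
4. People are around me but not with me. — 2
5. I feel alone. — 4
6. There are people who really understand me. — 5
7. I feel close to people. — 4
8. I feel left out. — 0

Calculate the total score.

19

Items 6, 7 describe the absence/opposite of loneliness → reverse-score.
reverse-coded value = 5 − response.
  item 1: 5
  item 2: 3
  item 3: 4
  item 4: 2
  item 5: 4
  item 6: 5 − 5 = 0
  item 7: 5 − 4 = 1
  item 8: 0
Total = 5 + 3 + 4 + 2 + 4 + 0 + 1 + 0 = 19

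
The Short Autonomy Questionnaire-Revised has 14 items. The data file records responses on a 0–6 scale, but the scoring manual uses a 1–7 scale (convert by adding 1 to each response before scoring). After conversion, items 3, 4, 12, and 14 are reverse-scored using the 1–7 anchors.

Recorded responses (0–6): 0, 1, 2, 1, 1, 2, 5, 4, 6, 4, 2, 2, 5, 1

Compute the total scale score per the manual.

62

Convert to 1–7: 1, 2, 3, 2, 2, 3, 6, 5, 7, 5, 3, 3, 6, 2
Reverse-coded (reverse-coded value = 8 − response):
  item 3: 8 − 3 = 5
  item 4: 8 − 2 = 6
  item 12: 8 − 3 = 5
  item 14: 8 − 2 = 6
Scored: 1, 2, 5, 6, 2, 3, 6, 5, 7, 5, 3, 5, 6, 6
Total = 62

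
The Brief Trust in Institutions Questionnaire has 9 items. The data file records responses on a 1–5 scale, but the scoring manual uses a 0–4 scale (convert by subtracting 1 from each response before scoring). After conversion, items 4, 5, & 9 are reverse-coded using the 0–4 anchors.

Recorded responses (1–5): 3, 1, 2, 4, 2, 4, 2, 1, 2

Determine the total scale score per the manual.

Convert to 0–4: 2, 0, 1, 3, 1, 3, 1, 0, 1
Reverse-coded (on a 0–4 scale, reversed = 4 − raw):
  item 4: 4 − 3 = 1
  item 5: 4 − 1 = 3
  item 9: 4 − 1 = 3
Scored: 2, 0, 1, 1, 3, 3, 1, 0, 3
Total = 14

14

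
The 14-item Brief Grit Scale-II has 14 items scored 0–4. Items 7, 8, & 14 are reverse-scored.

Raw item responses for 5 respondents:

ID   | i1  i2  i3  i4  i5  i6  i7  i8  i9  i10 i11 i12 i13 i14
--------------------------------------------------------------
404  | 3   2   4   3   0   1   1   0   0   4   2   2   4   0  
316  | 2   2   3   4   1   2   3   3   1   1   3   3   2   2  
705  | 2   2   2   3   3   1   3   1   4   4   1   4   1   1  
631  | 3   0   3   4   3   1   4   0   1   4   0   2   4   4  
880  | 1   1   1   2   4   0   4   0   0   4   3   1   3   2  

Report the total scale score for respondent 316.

Respondent 316 raw: 2, 2, 3, 4, 1, 2, 3, 3, 1, 1, 3, 3, 2, 2.
Reverse-coded (reversed = (0+4) − raw = 4 − raw):
  item 1: 2
  item 2: 2
  item 3: 3
  item 4: 4
  item 5: 1
  item 6: 2
  item 7: 4 − 3 = 1
  item 8: 4 − 3 = 1
  item 9: 1
  item 10: 1
  item 11: 3
  item 12: 3
  item 13: 2
  item 14: 4 − 2 = 2
Sum = 2 + 2 + 3 + 4 + 1 + 2 + 1 + 1 + 1 + 1 + 3 + 3 + 2 + 2 = 28

28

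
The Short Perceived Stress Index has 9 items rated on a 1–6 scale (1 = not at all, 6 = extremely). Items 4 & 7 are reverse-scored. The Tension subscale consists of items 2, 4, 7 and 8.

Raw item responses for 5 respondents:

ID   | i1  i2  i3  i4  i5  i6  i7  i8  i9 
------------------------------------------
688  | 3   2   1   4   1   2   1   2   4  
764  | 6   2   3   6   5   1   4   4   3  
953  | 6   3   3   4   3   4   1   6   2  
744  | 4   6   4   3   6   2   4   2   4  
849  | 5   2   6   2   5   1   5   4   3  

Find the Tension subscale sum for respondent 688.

13

Respondent 688 raw: 3, 2, 1, 4, 1, 2, 1, 2, 4.
Tension items: 2, 4, 7, 8.
Reverse-coded (on a 1–6 scale, reversed = 7 − raw):
  item 2: 2
  item 4: 7 − 4 = 3
  item 7: 7 − 1 = 6
  item 8: 2
Sum = 2 + 3 + 6 + 2 = 13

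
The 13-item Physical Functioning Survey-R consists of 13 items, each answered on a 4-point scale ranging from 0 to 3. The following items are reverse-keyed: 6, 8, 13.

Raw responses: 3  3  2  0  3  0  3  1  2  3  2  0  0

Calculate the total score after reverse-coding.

Apply reverse scoring (on a 0–3 scale, reversed = 3 − raw):
  item 6: 3 − 0 = 3
  item 8: 3 − 1 = 2
  item 13: 3 − 0 = 3
Scored responses: 3, 3, 2, 0, 3, 3, 3, 2, 2, 3, 2, 0, 3
Total = 3 + 3 + 2 + 0 + 3 + 3 + 3 + 2 + 2 + 3 + 2 + 0 + 3 = 29

29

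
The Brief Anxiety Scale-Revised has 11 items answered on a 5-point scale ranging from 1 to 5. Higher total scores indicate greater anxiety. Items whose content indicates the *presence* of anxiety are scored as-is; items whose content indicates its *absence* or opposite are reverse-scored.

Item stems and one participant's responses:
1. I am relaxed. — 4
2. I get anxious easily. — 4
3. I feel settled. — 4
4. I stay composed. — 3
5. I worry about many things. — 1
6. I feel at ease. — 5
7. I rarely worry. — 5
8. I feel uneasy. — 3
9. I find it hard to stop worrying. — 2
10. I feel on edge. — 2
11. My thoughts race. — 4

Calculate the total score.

25

Items 1, 3, 4, 6, 7 describe the absence/opposite of anxiety → reverse-score.
reverse-coded value = 6 − response.
  item 1: 6 − 4 = 2
  item 2: 4
  item 3: 6 − 4 = 2
  item 4: 6 − 3 = 3
  item 5: 1
  item 6: 6 − 5 = 1
  item 7: 6 − 5 = 1
  item 8: 3
  item 9: 2
  item 10: 2
  item 11: 4
Total = 2 + 4 + 2 + 3 + 1 + 1 + 1 + 3 + 2 + 2 + 4 = 25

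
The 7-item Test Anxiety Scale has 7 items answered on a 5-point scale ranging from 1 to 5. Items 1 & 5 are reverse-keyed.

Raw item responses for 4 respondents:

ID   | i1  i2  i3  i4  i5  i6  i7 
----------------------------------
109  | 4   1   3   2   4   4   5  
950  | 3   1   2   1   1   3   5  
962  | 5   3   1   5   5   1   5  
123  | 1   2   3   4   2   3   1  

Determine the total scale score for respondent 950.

20

Respondent 950 raw: 3, 1, 2, 1, 1, 3, 5.
Reverse-coded (reverse-coded value = 6 − response):
  item 1: 6 − 3 = 3
  item 2: 1
  item 3: 2
  item 4: 1
  item 5: 6 − 1 = 5
  item 6: 3
  item 7: 5
Sum = 3 + 1 + 2 + 1 + 5 + 3 + 5 = 20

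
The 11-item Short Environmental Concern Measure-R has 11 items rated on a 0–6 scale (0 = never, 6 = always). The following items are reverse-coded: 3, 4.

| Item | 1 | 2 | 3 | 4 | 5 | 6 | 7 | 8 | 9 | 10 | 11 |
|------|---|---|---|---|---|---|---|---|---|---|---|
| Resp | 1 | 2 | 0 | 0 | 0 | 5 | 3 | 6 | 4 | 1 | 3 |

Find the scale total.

Apply reverse scoring (reversed = (0+6) − raw = 6 − raw):
  item 3: 6 − 0 = 6
  item 4: 6 − 0 = 6
Scored items: 1, 2, 6, 6, 0, 5, 3, 6, 4, 1, 3
Total = 1 + 2 + 6 + 6 + 0 + 5 + 3 + 6 + 4 + 1 + 3 = 37

37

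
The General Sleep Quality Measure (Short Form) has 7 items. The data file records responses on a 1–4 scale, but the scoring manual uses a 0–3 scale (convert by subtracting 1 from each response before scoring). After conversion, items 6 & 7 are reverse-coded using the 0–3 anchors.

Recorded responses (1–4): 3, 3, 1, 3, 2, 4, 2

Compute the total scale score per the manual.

9

Convert to 0–3: 2, 2, 0, 2, 1, 3, 1
Reverse-coded (on a 0–3 scale, reversed = 3 − raw):
  item 6: 3 − 3 = 0
  item 7: 3 − 1 = 2
Scored: 2, 2, 0, 2, 1, 0, 2
Total = 9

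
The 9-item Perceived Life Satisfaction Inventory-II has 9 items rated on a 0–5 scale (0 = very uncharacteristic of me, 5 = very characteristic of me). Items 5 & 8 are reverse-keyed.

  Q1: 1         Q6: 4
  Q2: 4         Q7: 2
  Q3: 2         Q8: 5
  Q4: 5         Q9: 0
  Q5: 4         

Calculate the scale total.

19

Reversing items 5 and 8 with 5 − raw:
Total = 1 + 4 + 2 + 5 + (5−4) + 4 + 2 + (5−5) + 0
      = 1 + 4 + 2 + 5 + 1 + 4 + 2 + 0 + 0 = 19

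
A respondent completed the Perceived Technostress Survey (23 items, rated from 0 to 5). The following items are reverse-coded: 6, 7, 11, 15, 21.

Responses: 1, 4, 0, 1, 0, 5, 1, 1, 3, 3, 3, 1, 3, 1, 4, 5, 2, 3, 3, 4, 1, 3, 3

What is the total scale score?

Apply reverse scoring (reversed = (0+5) − raw = 5 − raw):
  item 6: 5 − 5 = 0
  item 7: 5 − 1 = 4
  item 11: 5 − 3 = 2
  item 15: 5 − 4 = 1
  item 21: 5 − 1 = 4
Scored responses: 1, 4, 0, 1, 0, 0, 4, 1, 3, 3, 2, 1, 3, 1, 1, 5, 2, 3, 3, 4, 4, 3, 3
Total = 1 + 4 + 0 + 1 + 0 + 0 + 4 + 1 + 3 + 3 + 2 + 1 + 3 + 1 + 1 + 5 + 2 + 3 + 3 + 4 + 4 + 3 + 3 = 52

52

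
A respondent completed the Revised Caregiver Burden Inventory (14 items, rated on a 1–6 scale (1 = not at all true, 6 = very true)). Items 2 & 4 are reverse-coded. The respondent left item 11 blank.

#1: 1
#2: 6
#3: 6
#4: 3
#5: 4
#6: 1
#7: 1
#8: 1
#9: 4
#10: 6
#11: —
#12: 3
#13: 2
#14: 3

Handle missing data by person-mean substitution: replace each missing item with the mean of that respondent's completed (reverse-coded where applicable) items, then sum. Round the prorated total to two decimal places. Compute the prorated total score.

39.85

Reverse-coded (on a 1–6 scale, reversed = 7 − raw):
  item 2: 7 − 6 = 1
  item 4: 7 − 3 = 4
Completed scored items (13 of 14): 1, 1, 6, 4, 4, 1, 1, 1, 4, 6, 3, 2, 3; sum = 37.
Person mean = 37 / 13 ≈ 2.8462
Prorated total = (37 / 13) × 14 = 39.85 (to 2 dp)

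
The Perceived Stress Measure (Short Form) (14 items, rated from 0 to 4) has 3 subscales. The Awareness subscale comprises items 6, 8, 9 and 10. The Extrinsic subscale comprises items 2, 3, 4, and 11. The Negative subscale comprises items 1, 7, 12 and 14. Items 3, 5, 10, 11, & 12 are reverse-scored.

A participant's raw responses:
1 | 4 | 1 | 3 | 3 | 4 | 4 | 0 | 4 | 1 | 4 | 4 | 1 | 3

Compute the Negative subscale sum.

Negative items: 1, 7, 12, 14.
Of these, item 12 is reverse-scored; reversed = (0+4) − raw = 4 − raw.
  item 1: 1
  item 7: 4
  item 12: 4 − 4 = 0
  item 14: 3
Sum = 1 + 4 + 0 + 3 = 8

8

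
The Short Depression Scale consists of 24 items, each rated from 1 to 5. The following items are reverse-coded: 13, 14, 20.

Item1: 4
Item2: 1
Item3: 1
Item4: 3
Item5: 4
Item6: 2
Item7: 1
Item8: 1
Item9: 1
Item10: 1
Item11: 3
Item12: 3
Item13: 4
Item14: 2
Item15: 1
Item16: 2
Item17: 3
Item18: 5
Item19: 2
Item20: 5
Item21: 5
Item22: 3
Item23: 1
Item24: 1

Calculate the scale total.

Raw sum = 59. Reverse-coded items: 13, 14, 20; their raw sum = 11.
Each reversal replaces raw with 6 − raw, changing the total by 6 − 2·raw per item.
Total = 59 + 3·6 − 2·11 = 59 + 18 − 22 = 55

55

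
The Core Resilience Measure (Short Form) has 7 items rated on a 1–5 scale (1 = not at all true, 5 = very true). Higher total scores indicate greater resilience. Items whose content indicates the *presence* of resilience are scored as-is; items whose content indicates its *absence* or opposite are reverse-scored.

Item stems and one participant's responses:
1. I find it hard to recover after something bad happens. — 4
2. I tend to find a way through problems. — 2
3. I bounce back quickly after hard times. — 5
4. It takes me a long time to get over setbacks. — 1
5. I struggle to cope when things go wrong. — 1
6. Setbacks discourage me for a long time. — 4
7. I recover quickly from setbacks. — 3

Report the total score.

Items 1, 4, 5, 6 describe the absence/opposite of resilience → reverse-score.
reversed = (1+5) − raw = 6 − raw.
  item 1: 6 − 4 = 2
  item 2: 2
  item 3: 5
  item 4: 6 − 1 = 5
  item 5: 6 − 1 = 5
  item 6: 6 − 4 = 2
  item 7: 3
Total = 2 + 2 + 5 + 5 + 5 + 2 + 3 = 24

24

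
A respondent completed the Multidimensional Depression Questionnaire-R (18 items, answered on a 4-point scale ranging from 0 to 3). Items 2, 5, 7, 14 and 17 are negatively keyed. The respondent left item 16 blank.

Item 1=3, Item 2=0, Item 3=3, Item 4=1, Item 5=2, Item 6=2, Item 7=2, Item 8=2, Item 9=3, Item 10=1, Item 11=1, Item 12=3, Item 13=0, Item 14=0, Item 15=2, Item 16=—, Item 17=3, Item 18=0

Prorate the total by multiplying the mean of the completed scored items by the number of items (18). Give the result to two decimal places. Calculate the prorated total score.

30.71

Reverse-coded (reversed = (0+3) − raw = 3 − raw):
  item 2: 3 − 0 = 3
  item 5: 3 − 2 = 1
  item 7: 3 − 2 = 1
  item 14: 3 − 0 = 3
  item 17: 3 − 3 = 0
Completed scored items (17 of 18): 3, 3, 3, 1, 1, 2, 1, 2, 3, 1, 1, 3, 0, 3, 2, 0, 0; sum = 29.
Person mean = 29 / 17 ≈ 1.7059
Prorated total = (29 / 17) × 18 = 30.71 (to 2 dp)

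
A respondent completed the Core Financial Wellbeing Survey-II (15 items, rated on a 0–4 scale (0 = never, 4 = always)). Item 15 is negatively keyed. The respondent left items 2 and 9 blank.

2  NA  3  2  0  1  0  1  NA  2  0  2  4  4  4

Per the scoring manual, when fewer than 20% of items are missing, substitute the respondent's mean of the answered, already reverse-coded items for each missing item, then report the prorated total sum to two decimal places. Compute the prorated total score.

Reverse-coded (on a 0–4 scale, reversed = 4 − raw):
  item 15: 4 − 4 = 0
Completed scored items (13 of 15): 2, 3, 2, 0, 1, 0, 1, 2, 0, 2, 4, 4, 0; sum = 21.
Person mean = 21 / 13 ≈ 1.6154
Prorated total = (21 / 13) × 15 = 24.23 (to 2 dp)

24.23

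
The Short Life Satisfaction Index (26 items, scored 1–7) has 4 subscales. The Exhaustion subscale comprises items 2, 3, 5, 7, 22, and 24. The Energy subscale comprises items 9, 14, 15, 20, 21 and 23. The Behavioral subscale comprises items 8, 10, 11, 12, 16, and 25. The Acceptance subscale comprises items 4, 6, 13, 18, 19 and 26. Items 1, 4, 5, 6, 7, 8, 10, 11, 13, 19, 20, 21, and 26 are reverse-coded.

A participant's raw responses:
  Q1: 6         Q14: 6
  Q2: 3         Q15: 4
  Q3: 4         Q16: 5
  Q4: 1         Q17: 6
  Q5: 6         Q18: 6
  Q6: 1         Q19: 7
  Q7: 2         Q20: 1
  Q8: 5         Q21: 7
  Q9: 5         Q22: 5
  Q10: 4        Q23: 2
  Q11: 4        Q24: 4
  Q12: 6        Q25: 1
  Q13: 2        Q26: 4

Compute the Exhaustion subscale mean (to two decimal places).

Exhaustion items: 2, 3, 5, 7, 22, 24.
Of these, items 5 & 7 are reverse-coded; on a 1–7 scale, reversed = 8 − raw.
  item 2: 3
  item 3: 4
  item 5: 8 − 6 = 2
  item 7: 8 − 2 = 6
  item 22: 5
  item 24: 4
Sum = 3 + 4 + 2 + 6 + 5 + 4 = 24
Mean = 24 / 6 = 4.00

4.00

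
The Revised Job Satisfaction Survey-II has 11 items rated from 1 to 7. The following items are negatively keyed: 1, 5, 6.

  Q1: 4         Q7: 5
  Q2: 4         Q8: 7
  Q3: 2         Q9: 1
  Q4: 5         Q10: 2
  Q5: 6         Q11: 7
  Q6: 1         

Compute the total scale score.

Reversing items 1, 5 and 6 with 8 − raw:
Total = (8−4) + 4 + 2 + 5 + (8−6) + (8−1) + 5 + 7 + 1 + 2 + 7
      = 4 + 4 + 2 + 5 + 2 + 7 + 5 + 7 + 1 + 2 + 7 = 46

46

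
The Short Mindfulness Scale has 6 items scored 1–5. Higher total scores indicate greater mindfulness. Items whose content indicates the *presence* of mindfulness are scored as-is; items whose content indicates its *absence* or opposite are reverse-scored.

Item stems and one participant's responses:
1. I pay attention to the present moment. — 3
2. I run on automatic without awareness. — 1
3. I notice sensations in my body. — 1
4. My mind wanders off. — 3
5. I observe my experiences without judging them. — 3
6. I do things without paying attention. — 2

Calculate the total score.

19

Items 2, 4, 6 describe the absence/opposite of mindfulness → reverse-score.
on a 1–5 scale, reversed = 6 − raw.
  item 1: 3
  item 2: 6 − 1 = 5
  item 3: 1
  item 4: 6 − 3 = 3
  item 5: 3
  item 6: 6 − 2 = 4
Total = 3 + 5 + 1 + 3 + 3 + 4 = 19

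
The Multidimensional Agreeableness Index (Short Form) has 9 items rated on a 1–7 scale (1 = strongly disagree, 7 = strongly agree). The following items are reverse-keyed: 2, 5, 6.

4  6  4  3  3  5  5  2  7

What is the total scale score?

Apply reverse scoring (reversed = (1+7) − raw = 8 − raw):
  item 2: 8 − 6 = 2
  item 5: 8 − 3 = 5
  item 6: 8 − 5 = 3
Scored items: 4, 2, 4, 3, 5, 3, 5, 2, 7
Total = 4 + 2 + 4 + 3 + 5 + 3 + 5 + 2 + 7 = 35

35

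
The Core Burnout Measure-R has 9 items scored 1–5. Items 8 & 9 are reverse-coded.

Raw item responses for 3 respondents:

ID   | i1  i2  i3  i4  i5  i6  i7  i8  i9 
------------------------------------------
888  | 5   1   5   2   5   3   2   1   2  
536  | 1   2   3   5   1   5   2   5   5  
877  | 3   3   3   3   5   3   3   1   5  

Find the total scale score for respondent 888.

32

Respondent 888 raw: 5, 1, 5, 2, 5, 3, 2, 1, 2.
Reverse-coded (reverse-coded value = 6 − response):
  item 1: 5
  item 2: 1
  item 3: 5
  item 4: 2
  item 5: 5
  item 6: 3
  item 7: 2
  item 8: 6 − 1 = 5
  item 9: 6 − 2 = 4
Sum = 5 + 1 + 5 + 2 + 5 + 3 + 2 + 5 + 4 = 32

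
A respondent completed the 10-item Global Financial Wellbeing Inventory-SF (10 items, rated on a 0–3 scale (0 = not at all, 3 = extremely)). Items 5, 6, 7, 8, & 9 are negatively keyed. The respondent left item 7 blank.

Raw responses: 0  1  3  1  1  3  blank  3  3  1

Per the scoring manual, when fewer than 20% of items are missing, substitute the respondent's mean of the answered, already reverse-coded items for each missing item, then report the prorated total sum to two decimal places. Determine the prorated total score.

Reverse-coded (on a 0–3 scale, reversed = 3 − raw):
  item 5: 3 − 1 = 2
  item 6: 3 − 3 = 0
  item 8: 3 − 3 = 0
  item 9: 3 − 3 = 0
Completed scored items (9 of 10): 0, 1, 3, 1, 2, 0, 0, 0, 1; sum = 8.
Person mean = 8 / 9 ≈ 0.8889
Prorated total = (8 / 9) × 10 = 8.89 (to 2 dp)

8.89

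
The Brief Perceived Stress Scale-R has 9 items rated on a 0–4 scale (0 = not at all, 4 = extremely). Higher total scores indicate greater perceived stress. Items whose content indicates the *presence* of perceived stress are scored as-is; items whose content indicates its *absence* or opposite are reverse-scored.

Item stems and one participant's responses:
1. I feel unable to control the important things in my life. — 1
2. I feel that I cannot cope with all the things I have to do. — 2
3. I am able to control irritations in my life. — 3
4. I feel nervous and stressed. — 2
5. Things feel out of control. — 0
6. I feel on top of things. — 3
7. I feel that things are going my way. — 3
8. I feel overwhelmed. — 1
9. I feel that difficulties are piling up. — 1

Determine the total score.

10

Items 3, 6, 7 describe the absence/opposite of perceived stress → reverse-score.
reverse-coded value = 4 − response.
  item 1: 1
  item 2: 2
  item 3: 4 − 3 = 1
  item 4: 2
  item 5: 0
  item 6: 4 − 3 = 1
  item 7: 4 − 3 = 1
  item 8: 1
  item 9: 1
Total = 1 + 2 + 1 + 2 + 0 + 1 + 1 + 1 + 1 = 10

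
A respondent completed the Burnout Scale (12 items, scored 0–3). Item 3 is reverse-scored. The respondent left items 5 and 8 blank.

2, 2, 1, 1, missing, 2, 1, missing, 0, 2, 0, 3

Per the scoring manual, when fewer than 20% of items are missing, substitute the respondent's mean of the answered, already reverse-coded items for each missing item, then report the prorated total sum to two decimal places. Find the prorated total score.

Reverse-coded (on a 0–3 scale, reversed = 3 − raw):
  item 3: 3 − 1 = 2
Completed scored items (10 of 12): 2, 2, 2, 1, 2, 1, 0, 2, 0, 3; sum = 15.
Person mean = 15 / 10 ≈ 1.5000
Prorated total = (15 / 10) × 12 = 18.00 (to 2 dp)

18.00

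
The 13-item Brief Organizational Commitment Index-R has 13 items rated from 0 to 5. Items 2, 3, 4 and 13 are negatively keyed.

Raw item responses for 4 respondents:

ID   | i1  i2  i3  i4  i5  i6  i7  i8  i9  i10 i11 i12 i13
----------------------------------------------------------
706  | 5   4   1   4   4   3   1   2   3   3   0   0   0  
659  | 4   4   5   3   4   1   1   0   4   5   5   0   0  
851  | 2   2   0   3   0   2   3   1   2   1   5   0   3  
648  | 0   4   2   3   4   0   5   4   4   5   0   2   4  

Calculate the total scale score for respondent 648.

Respondent 648 raw: 0, 4, 2, 3, 4, 0, 5, 4, 4, 5, 0, 2, 4.
Reverse-coded (on a 0–5 scale, reversed = 5 − raw):
  item 1: 0
  item 2: 5 − 4 = 1
  item 3: 5 − 2 = 3
  item 4: 5 − 3 = 2
  item 5: 4
  item 6: 0
  item 7: 5
  item 8: 4
  item 9: 4
  item 10: 5
  item 11: 0
  item 12: 2
  item 13: 5 − 4 = 1
Sum = 0 + 1 + 3 + 2 + 4 + 0 + 5 + 4 + 4 + 5 + 0 + 2 + 1 = 31

31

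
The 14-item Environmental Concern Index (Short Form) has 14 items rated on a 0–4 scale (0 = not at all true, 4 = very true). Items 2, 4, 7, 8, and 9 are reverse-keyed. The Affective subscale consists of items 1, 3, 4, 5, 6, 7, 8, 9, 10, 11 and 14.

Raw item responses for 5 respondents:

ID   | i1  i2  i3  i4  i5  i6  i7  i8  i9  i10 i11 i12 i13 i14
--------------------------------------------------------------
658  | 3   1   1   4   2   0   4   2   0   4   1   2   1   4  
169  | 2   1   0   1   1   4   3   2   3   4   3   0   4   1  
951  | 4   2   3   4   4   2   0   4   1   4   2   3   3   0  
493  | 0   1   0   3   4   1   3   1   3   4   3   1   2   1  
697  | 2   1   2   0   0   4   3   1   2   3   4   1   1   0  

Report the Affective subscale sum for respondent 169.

22

Respondent 169 raw: 2, 1, 0, 1, 1, 4, 3, 2, 3, 4, 3, 0, 4, 1.
Affective items: 1, 3, 4, 5, 6, 7, 8, 9, 10, 11, 14.
Reverse-coded (reverse-coded value = 4 − response):
  item 1: 2
  item 3: 0
  item 4: 4 − 1 = 3
  item 5: 1
  item 6: 4
  item 7: 4 − 3 = 1
  item 8: 4 − 2 = 2
  item 9: 4 − 3 = 1
  item 10: 4
  item 11: 3
  item 14: 1
Sum = 2 + 0 + 3 + 1 + 4 + 1 + 2 + 1 + 4 + 3 + 1 = 22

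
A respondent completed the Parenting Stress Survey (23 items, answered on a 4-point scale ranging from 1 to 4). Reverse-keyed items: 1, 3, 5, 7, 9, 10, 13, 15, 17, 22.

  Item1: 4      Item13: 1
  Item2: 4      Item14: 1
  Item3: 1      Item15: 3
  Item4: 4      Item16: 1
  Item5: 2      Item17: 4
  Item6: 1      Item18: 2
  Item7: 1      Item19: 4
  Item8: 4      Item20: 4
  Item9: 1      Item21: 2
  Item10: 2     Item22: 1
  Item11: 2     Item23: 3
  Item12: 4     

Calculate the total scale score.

Reversing items 1, 3, 5, 7, 9, 10, 13, 15, 17 and 22 with 5 − raw:
Total = (5−4) + 4 + (5−1) + 4 + (5−2) + 1 + (5−1) + 4 + (5−1) + (5−2) + 2 + 4 + (5−1) + 1 + (5−3) + 1 + (5−4) + 2 + 4 + 4 + 2 + (5−1) + 3
      = 1 + 4 + 4 + 4 + 3 + 1 + 4 + 4 + 4 + 3 + 2 + 4 + 4 + 1 + 2 + 1 + 1 + 2 + 4 + 4 + 2 + 4 + 3 = 66

66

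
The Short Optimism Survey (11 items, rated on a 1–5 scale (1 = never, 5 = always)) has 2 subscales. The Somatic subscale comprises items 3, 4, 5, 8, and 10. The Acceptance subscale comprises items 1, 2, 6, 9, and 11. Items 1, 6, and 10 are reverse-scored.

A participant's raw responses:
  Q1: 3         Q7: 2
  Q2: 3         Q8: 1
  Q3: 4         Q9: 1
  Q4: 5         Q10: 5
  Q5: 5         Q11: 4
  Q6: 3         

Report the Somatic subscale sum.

16

Somatic items: 3, 4, 5, 8, 10.
Of these, item 10 is reverse-scored; on a 1–5 scale, reversed = 6 − raw.
  item 3: 4
  item 4: 5
  item 5: 5
  item 8: 1
  item 10: 6 − 5 = 1
Sum = 4 + 5 + 5 + 1 + 1 = 16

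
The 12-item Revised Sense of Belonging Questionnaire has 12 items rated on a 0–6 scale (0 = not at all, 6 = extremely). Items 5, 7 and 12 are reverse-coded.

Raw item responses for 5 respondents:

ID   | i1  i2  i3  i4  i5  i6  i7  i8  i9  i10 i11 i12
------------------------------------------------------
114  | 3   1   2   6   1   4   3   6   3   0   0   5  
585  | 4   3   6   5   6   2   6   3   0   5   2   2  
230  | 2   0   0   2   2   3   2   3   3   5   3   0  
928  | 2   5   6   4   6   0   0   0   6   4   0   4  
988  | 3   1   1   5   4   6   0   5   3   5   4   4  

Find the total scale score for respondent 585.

34

Respondent 585 raw: 4, 3, 6, 5, 6, 2, 6, 3, 0, 5, 2, 2.
Reverse-coded (reversed = (0+6) − raw = 6 − raw):
  item 1: 4
  item 2: 3
  item 3: 6
  item 4: 5
  item 5: 6 − 6 = 0
  item 6: 2
  item 7: 6 − 6 = 0
  item 8: 3
  item 9: 0
  item 10: 5
  item 11: 2
  item 12: 6 − 2 = 4
Sum = 4 + 3 + 6 + 5 + 0 + 2 + 0 + 3 + 0 + 5 + 2 + 4 = 34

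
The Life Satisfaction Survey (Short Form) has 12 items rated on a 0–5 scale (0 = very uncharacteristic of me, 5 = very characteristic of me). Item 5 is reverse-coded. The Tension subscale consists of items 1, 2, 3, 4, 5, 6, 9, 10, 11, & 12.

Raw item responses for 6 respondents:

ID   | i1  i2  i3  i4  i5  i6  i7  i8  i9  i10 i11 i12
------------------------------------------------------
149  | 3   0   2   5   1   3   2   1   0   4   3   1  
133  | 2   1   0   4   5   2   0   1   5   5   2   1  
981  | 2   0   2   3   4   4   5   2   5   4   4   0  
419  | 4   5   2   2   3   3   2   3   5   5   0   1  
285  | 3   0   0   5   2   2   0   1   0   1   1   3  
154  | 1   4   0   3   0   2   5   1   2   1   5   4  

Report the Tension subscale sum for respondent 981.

25

Respondent 981 raw: 2, 0, 2, 3, 4, 4, 5, 2, 5, 4, 4, 0.
Tension items: 1, 2, 3, 4, 5, 6, 9, 10, 11, 12.
Reverse-coded (reverse-coded value = 5 − response):
  item 1: 2
  item 2: 0
  item 3: 2
  item 4: 3
  item 5: 5 − 4 = 1
  item 6: 4
  item 9: 5
  item 10: 4
  item 11: 4
  item 12: 0
Sum = 2 + 0 + 2 + 3 + 1 + 4 + 5 + 4 + 4 + 0 = 25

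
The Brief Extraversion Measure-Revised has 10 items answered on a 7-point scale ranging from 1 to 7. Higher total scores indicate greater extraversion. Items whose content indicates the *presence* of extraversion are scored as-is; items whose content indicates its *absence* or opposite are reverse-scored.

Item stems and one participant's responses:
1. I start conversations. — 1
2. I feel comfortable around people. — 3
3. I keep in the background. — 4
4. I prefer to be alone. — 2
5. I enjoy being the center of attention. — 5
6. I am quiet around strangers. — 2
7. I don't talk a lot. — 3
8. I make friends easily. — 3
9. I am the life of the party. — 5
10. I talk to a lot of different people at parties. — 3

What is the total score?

Items 3, 4, 6, 7 describe the absence/opposite of extraversion → reverse-score.
reverse-coded value = 8 − response.
  item 1: 1
  item 2: 3
  item 3: 8 − 4 = 4
  item 4: 8 − 2 = 6
  item 5: 5
  item 6: 8 − 2 = 6
  item 7: 8 − 3 = 5
  item 8: 3
  item 9: 5
  item 10: 3
Total = 1 + 3 + 4 + 6 + 5 + 6 + 5 + 3 + 5 + 3 = 41

41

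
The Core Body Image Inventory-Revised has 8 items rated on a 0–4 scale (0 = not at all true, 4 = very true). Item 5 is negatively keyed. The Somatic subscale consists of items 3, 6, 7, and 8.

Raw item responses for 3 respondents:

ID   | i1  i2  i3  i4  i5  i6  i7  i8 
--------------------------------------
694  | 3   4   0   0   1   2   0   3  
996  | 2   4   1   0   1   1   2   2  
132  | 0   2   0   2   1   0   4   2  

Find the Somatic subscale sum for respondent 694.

Respondent 694 raw: 3, 4, 0, 0, 1, 2, 0, 3.
Somatic items: 3, 6, 7, 8.
Reverse-coded (reverse-coded value = 4 − response):
  item 3: 0
  item 6: 2
  item 7: 0
  item 8: 3
Sum = 0 + 2 + 0 + 3 = 5

5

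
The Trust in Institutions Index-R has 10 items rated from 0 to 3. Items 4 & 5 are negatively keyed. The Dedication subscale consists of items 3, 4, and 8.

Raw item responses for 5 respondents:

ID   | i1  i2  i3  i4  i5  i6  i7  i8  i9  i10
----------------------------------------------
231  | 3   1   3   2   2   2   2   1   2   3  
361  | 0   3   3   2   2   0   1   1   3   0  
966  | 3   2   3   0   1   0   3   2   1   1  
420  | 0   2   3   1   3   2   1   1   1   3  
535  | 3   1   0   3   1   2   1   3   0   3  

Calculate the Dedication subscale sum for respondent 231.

5

Respondent 231 raw: 3, 1, 3, 2, 2, 2, 2, 1, 2, 3.
Dedication items: 3, 4, 8.
Reverse-coded (reversed = (0+3) − raw = 3 − raw):
  item 3: 3
  item 4: 3 − 2 = 1
  item 8: 1
Sum = 3 + 1 + 1 = 5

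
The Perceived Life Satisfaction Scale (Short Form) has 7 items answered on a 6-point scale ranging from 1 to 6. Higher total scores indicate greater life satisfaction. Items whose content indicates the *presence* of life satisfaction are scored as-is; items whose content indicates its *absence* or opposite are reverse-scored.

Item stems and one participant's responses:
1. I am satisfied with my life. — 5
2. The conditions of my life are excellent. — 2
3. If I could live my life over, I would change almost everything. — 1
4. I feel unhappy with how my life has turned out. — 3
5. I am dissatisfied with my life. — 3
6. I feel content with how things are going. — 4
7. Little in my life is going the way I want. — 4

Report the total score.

Items 3, 4, 5, 7 describe the absence/opposite of life satisfaction → reverse-score.
reverse-coded value = 7 − response.
  item 1: 5
  item 2: 2
  item 3: 7 − 1 = 6
  item 4: 7 − 3 = 4
  item 5: 7 − 3 = 4
  item 6: 4
  item 7: 7 − 4 = 3
Total = 5 + 2 + 6 + 4 + 4 + 4 + 3 = 28

28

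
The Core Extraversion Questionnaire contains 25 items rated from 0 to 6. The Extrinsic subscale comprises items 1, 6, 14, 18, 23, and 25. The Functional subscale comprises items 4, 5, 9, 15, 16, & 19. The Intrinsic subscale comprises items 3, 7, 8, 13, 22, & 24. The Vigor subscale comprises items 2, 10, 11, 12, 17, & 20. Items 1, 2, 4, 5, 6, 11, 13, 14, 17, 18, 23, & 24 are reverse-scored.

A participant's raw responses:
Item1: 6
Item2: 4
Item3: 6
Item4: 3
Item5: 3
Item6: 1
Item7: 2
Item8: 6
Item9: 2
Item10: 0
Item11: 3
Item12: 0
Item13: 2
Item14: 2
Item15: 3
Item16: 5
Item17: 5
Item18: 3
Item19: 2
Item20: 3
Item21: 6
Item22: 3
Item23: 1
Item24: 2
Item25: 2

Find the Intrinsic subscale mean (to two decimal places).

4.17

Intrinsic items: 3, 7, 8, 13, 22, 24.
Of these, items 13 & 24 are reverse-scored; reversed = (0+6) − raw = 6 − raw.
  item 3: 6
  item 7: 2
  item 8: 6
  item 13: 6 − 2 = 4
  item 22: 3
  item 24: 6 − 2 = 4
Sum = 6 + 2 + 6 + 4 + 3 + 4 = 25
Mean = 25 / 6 = 4.17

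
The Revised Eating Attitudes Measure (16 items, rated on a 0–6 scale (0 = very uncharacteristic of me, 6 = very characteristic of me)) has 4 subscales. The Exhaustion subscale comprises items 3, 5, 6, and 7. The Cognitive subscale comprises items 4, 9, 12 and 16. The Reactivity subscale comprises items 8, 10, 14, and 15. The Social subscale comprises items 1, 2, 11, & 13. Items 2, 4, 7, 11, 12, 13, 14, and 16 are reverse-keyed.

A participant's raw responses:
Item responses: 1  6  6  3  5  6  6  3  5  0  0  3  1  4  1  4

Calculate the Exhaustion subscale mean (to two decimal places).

Exhaustion items: 3, 5, 6, 7.
Of these, item 7 is reverse-keyed; on a 0–6 scale, reversed = 6 − raw.
  item 3: 6
  item 5: 5
  item 6: 6
  item 7: 6 − 6 = 0
Sum = 6 + 5 + 6 + 0 = 17
Mean = 17 / 4 = 4.25

4.25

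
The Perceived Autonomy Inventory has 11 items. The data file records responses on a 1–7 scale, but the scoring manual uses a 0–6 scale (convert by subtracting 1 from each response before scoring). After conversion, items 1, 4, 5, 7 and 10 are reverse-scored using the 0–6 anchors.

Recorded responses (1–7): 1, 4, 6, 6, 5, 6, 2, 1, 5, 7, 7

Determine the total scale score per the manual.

37

Convert to 0–6: 0, 3, 5, 5, 4, 5, 1, 0, 4, 6, 6
Reverse-coded (on a 0–6 scale, reversed = 6 − raw):
  item 1: 6 − 0 = 6
  item 4: 6 − 5 = 1
  item 5: 6 − 4 = 2
  item 7: 6 − 1 = 5
  item 10: 6 − 6 = 0
Scored: 6, 3, 5, 1, 2, 5, 5, 0, 4, 0, 6
Total = 37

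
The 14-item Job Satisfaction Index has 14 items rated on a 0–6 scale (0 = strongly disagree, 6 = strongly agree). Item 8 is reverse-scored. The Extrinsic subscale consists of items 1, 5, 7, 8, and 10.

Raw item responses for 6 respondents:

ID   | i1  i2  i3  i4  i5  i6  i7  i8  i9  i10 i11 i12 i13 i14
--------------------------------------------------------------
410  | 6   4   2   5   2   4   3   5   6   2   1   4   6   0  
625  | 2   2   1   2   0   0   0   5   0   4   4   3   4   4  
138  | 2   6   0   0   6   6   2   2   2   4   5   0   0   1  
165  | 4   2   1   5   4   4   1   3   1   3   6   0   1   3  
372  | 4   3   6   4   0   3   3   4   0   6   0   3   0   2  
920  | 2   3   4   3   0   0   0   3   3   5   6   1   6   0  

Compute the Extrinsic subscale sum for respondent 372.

15

Respondent 372 raw: 4, 3, 6, 4, 0, 3, 3, 4, 0, 6, 0, 3, 0, 2.
Extrinsic items: 1, 5, 7, 8, 10.
Reverse-coded (on a 0–6 scale, reversed = 6 − raw):
  item 1: 4
  item 5: 0
  item 7: 3
  item 8: 6 − 4 = 2
  item 10: 6
Sum = 4 + 0 + 3 + 2 + 6 = 15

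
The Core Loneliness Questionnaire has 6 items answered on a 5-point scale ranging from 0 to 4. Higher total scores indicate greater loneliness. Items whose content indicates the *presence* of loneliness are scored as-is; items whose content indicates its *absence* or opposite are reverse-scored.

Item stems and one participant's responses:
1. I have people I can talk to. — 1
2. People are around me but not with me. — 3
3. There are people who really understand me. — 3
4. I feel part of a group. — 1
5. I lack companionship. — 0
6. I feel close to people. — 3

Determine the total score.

Items 1, 3, 4, 6 describe the absence/opposite of loneliness → reverse-score.
reversed = (0+4) − raw = 4 − raw.
  item 1: 4 − 1 = 3
  item 2: 3
  item 3: 4 − 3 = 1
  item 4: 4 − 1 = 3
  item 5: 0
  item 6: 4 − 3 = 1
Total = 3 + 3 + 1 + 3 + 0 + 1 = 11

11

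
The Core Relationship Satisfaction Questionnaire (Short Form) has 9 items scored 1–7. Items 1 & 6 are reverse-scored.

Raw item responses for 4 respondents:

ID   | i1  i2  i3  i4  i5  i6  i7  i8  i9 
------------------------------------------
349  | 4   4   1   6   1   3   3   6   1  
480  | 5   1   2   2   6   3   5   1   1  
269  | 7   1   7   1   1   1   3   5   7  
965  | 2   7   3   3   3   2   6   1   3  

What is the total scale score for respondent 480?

Respondent 480 raw: 5, 1, 2, 2, 6, 3, 5, 1, 1.
Reverse-coded (reversed = (1+7) − raw = 8 − raw):
  item 1: 8 − 5 = 3
  item 2: 1
  item 3: 2
  item 4: 2
  item 5: 6
  item 6: 8 − 3 = 5
  item 7: 5
  item 8: 1
  item 9: 1
Sum = 3 + 1 + 2 + 2 + 6 + 5 + 5 + 1 + 1 = 26

26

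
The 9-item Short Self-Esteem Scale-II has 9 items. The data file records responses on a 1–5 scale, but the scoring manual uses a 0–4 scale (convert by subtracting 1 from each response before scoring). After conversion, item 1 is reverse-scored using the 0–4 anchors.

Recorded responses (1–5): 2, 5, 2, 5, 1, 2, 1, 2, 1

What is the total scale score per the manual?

14

Convert to 0–4: 1, 4, 1, 4, 0, 1, 0, 1, 0
Reverse-coded (reversed = (0+4) − raw = 4 − raw):
  item 1: 4 − 1 = 3
Scored: 3, 4, 1, 4, 0, 1, 0, 1, 0
Total = 14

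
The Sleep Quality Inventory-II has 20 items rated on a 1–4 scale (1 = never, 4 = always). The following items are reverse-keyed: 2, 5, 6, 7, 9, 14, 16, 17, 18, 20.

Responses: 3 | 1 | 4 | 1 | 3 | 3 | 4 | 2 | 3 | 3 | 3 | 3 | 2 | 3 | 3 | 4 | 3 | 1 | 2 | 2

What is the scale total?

Reversing items 2, 5, 6, 7, 9, 14, 16, 17, 18, & 20 with 5 − raw:
Total = 3 + (5−1) + 4 + 1 + (5−3) + (5−3) + (5−4) + 2 + (5−3) + 3 + 3 + 3 + 2 + (5−3) + 3 + (5−4) + (5−3) + (5−1) + 2 + (5−2)
      = 3 + 4 + 4 + 1 + 2 + 2 + 1 + 2 + 2 + 3 + 3 + 3 + 2 + 2 + 3 + 1 + 2 + 4 + 2 + 3 = 49

49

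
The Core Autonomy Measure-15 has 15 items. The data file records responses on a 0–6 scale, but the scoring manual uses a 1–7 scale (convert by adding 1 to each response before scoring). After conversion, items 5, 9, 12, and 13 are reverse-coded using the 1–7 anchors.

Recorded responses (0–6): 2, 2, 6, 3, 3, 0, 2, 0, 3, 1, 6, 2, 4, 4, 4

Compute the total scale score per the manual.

Convert to 1–7: 3, 3, 7, 4, 4, 1, 3, 1, 4, 2, 7, 3, 5, 5, 5
Reverse-coded (on a 1–7 scale, reversed = 8 − raw):
  item 5: 8 − 4 = 4
  item 9: 8 − 4 = 4
  item 12: 8 − 3 = 5
  item 13: 8 − 5 = 3
Scored: 3, 3, 7, 4, 4, 1, 3, 1, 4, 2, 7, 5, 3, 5, 5
Total = 57

57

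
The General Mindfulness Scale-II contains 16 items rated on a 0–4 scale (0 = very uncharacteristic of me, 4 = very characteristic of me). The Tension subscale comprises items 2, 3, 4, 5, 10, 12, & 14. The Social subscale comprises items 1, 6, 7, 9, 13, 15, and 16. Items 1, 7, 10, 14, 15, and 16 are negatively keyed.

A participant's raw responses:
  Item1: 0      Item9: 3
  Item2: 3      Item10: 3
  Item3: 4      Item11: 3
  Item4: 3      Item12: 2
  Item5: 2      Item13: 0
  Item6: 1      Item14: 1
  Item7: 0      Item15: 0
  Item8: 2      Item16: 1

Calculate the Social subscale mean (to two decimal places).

Social items: 1, 6, 7, 9, 13, 15, 16.
Of these, items 1, 7, 15, and 16 are negatively keyed; reversed = (0+4) − raw = 4 − raw.
  item 1: 4 − 0 = 4
  item 6: 1
  item 7: 4 − 0 = 4
  item 9: 3
  item 13: 0
  item 15: 4 − 0 = 4
  item 16: 4 − 1 = 3
Sum = 4 + 1 + 4 + 3 + 0 + 4 + 3 = 19
Mean = 19 / 7 = 2.71

2.71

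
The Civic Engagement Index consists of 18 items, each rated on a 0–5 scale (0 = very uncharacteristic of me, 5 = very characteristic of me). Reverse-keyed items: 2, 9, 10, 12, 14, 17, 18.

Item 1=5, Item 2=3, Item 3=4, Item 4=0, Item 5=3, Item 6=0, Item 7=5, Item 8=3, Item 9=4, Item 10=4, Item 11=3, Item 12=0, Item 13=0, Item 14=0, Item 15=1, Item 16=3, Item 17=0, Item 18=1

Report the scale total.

50

Reversing items 2, 9, 10, 12, 14, 17, & 18 with 5 − raw:
Total = 5 + (5−3) + 4 + 0 + 3 + 0 + 5 + 3 + (5−4) + (5−4) + 3 + (5−0) + 0 + (5−0) + 1 + 3 + (5−0) + (5−1)
      = 5 + 2 + 4 + 0 + 3 + 0 + 5 + 3 + 1 + 1 + 3 + 5 + 0 + 5 + 1 + 3 + 5 + 4 = 50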